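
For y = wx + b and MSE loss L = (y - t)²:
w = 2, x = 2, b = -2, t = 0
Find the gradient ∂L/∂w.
∂L/∂w = 8

y = wx + b = (2)(2) + -2 = 2
∂L/∂y = 2(y - t) = 2(2 - 0) = 4
∂y/∂w = x = 2
∂L/∂w = ∂L/∂y · ∂y/∂w = 4 × 2 = 8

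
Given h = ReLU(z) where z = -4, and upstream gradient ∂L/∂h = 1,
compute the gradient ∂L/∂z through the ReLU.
∂L/∂z = 0

h = ReLU(-4) = 0
Since z < 0: ∂h/∂z = 0
∂L/∂z = ∂L/∂h · ∂h/∂z = 1 × 0 = 0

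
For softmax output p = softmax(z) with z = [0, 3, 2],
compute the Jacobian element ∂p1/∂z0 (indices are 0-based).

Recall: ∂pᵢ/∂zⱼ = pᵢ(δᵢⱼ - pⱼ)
∂p1/∂z0 = -0.02477

p = softmax(z) = [0.03512, 0.7054, 0.2595]
p1 = 0.7054, p0 = 0.03512

∂p1/∂z0 = -p1 × p0 = -0.7054 × 0.03512 = -0.02477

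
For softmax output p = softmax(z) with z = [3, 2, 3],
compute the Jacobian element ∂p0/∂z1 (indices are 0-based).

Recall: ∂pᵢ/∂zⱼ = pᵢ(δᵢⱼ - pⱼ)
∂p0/∂z1 = -0.06561

p = softmax(z) = [0.4223, 0.1554, 0.4223]
p0 = 0.4223, p1 = 0.1554

∂p0/∂z1 = -p0 × p1 = -0.4223 × 0.1554 = -0.06561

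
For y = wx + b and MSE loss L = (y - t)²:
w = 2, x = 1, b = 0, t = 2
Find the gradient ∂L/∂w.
∂L/∂w = 0

y = wx + b = (2)(1) + 0 = 2
∂L/∂y = 2(y - t) = 2(2 - 2) = 0
∂y/∂w = x = 1
∂L/∂w = ∂L/∂y · ∂y/∂w = 0 × 1 = 0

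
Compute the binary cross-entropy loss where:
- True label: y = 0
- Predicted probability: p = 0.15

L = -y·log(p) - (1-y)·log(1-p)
L = 0.1625

L = -0·log(0.15) - 1·log(0.85) = -log(0.85) = 0.1625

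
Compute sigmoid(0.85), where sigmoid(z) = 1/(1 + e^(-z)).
0.7006

sigmoid(0.85) = 1/(1 + e^(-0.85)) = 1/(1 + 0.4274) = 0.7006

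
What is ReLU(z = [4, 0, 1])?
h = [4, 0, 1]

ReLU applied element-wise: max(0,4)=4, max(0,0)=0, max(0,1)=1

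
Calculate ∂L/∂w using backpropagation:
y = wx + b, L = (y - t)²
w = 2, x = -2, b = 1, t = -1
∂L/∂w = 8

y = wx + b = (2)(-2) + 1 = -3
∂L/∂y = 2(y - t) = 2(-3 - -1) = -4
∂y/∂w = x = -2
∂L/∂w = ∂L/∂y · ∂y/∂w = -4 × -2 = 8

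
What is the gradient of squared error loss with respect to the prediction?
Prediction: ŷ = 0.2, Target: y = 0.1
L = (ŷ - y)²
∂L/∂ŷ = 0.2

∂L/∂ŷ = 2(ŷ - y) = 2(0.2 - 0.1) = 2(0.1) = 0.2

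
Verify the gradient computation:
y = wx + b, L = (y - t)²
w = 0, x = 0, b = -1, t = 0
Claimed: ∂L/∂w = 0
Correct

y = (0)(0) + -1 = -1
∂L/∂y = 2(y - t) = 2(-1 - 0) = -2
∂y/∂w = x = 0
∂L/∂w = -2 × 0 = 0

Claimed value: 0
Correct: The correct gradient is 0.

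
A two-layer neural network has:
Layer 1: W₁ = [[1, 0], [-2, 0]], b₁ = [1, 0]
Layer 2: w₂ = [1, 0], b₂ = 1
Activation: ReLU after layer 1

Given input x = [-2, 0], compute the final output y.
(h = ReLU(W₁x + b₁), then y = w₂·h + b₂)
y = 1

Layer 1 pre-activation: z₁ = [-1, 4]
After ReLU: h = [0, 4]
Layer 2 output: y = 1×0 + 0×4 + 1 = 1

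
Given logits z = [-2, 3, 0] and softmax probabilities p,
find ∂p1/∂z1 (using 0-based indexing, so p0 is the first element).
∂p1/∂z1 = 0.05064

p = softmax(z) = [0.006377, 0.9465, 0.04712]
p1 = 0.9465

∂p1/∂z1 = p1(1 - p1) = 0.9465 × (1 - 0.9465) = 0.05064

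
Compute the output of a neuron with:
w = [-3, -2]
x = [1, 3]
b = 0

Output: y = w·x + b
y = -9

y = (-3)(1) + (-2)(3) + 0 = -9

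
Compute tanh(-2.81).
-0.9928

tanh(-2.81) = (e^(-2.81) - e^(2.81))/(e^(-2.81) + e^(2.81)) = -0.9928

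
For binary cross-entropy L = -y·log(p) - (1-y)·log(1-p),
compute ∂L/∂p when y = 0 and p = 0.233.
∂L/∂p = 1.304

∂L/∂p = -y/p + (1-y)/(1-p) = 0 + 1/0.767 = 1.304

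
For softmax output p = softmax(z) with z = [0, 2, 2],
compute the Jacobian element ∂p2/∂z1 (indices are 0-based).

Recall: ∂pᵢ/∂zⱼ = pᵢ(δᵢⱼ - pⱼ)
∂p2/∂z1 = -0.2193

p = softmax(z) = [0.06338, 0.4683, 0.4683]
p2 = 0.4683, p1 = 0.4683

∂p2/∂z1 = -p2 × p1 = -0.4683 × 0.4683 = -0.2193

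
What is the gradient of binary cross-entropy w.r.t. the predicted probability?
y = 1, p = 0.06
∂L/∂p = -16.67

∂L/∂p = -y/p + (1-y)/(1-p) = -1/0.06 + 0 = -16.67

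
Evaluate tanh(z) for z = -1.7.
-0.9354

tanh(-1.7) = (e^(-1.7) - e^(1.7))/(e^(-1.7) + e^(1.7)) = -0.9354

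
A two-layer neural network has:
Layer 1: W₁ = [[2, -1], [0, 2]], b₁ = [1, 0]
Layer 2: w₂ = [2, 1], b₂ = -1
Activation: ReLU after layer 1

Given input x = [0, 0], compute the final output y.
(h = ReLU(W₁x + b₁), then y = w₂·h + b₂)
y = 1

Layer 1 pre-activation: z₁ = [1, 0]
After ReLU: h = [1, 0]
Layer 2 output: y = 2×1 + 1×0 + -1 = 1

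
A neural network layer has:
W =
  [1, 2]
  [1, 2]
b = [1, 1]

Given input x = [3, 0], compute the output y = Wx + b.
y = [4, 4]

Wx = [1×3 + 2×0, 1×3 + 2×0]
   = [3, 3]
y = Wx + b = [3 + 1, 3 + 1] = [4, 4]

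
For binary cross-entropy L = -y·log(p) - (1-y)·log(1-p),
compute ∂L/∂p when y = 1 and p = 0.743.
∂L/∂p = -1.346

∂L/∂p = -y/p + (1-y)/(1-p) = -1/0.743 + 0 = -1.346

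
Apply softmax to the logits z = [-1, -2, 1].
p = [0.1142, 0.042, 0.8438]

exp(z) = [0.3679, 0.1353, 2.718]
Sum = 3.221
p = [0.1142, 0.042, 0.8438]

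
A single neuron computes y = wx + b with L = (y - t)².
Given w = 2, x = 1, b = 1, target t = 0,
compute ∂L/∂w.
∂L/∂w = 6

y = wx + b = (2)(1) + 1 = 3
∂L/∂y = 2(y - t) = 2(3 - 0) = 6
∂y/∂w = x = 1
∂L/∂w = ∂L/∂y · ∂y/∂w = 6 × 1 = 6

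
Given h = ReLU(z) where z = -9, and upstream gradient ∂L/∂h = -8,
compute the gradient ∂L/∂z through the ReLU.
∂L/∂z = 0

h = ReLU(-9) = 0
Since z < 0: ∂h/∂z = 0
∂L/∂z = ∂L/∂h · ∂h/∂z = -8 × 0 = 0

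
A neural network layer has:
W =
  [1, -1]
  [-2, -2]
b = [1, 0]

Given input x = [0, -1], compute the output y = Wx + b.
y = [2, 2]

Wx = [1×0 + -1×-1, -2×0 + -2×-1]
   = [1, 2]
y = Wx + b = [1 + 1, 2 + 0] = [2, 2]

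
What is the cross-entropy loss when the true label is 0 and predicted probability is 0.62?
L = 0.9676

L = -0·log(0.62) - 1·log(0.38) = -log(0.38) = 0.9676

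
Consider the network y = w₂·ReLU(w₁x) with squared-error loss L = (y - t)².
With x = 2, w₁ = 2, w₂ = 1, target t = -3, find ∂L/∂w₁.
∂L/∂w₁ = 28

Forward pass:
z = w₁x = 2×2 = 4
h = ReLU(4) = 4
y = w₂h = 1×4 = 4

Backward pass:
∂L/∂y = 2(y - t) = 2(4 - -3) = 14
∂y/∂h = w₂ = 1
∂h/∂z = 1 (ReLU derivative)
∂z/∂w₁ = x = 2

∂L/∂w₁ = 14 × 1 × 1 × 2 = 28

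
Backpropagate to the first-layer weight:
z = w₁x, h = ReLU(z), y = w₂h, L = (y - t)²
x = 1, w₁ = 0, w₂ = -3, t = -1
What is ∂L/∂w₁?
∂L/∂w₁ = 0

Forward pass:
z = w₁x = 0×1 = 0
h = ReLU(0) = 0
y = w₂h = -3×0 = 0

Backward pass:
∂L/∂y = 2(y - t) = 2(0 - -1) = 2
∂y/∂h = w₂ = -3
∂h/∂z = 0 (ReLU derivative)
∂z/∂w₁ = x = 1

∂L/∂w₁ = 2 × -3 × 0 × 1 = 0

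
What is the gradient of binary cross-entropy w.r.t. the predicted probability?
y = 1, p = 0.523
∂L/∂p = -1.912

∂L/∂p = -y/p + (1-y)/(1-p) = -1/0.523 + 0 = -1.912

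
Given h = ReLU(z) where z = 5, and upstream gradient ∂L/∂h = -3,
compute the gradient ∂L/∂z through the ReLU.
∂L/∂z = -3

h = ReLU(5) = 5
Since z > 0: ∂h/∂z = 1
∂L/∂z = ∂L/∂h · ∂h/∂z = -3 × 1 = -3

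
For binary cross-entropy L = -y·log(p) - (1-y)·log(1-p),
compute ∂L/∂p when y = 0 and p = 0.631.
∂L/∂p = 2.71

∂L/∂p = -y/p + (1-y)/(1-p) = 0 + 1/0.369 = 2.71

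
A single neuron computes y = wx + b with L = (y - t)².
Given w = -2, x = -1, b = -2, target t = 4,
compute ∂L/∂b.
∂L/∂b = -8

y = wx + b = (-2)(-1) + -2 = 0
∂L/∂y = 2(y - t) = 2(0 - 4) = -8
∂y/∂b = 1
∂L/∂b = ∂L/∂y · ∂y/∂b = -8 × 1 = -8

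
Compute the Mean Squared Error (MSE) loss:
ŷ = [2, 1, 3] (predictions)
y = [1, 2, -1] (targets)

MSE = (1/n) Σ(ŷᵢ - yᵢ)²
MSE = 6

MSE = (1/3)((2-1)² + (1-2)² + (3--1)²) = (1/3)(1 + 1 + 16) = 6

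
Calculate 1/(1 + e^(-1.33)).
0.7908

sigmoid(1.33) = 1/(1 + e^(-1.33)) = 1/(1 + 0.2645) = 0.7908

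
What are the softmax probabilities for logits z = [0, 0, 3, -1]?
p = [0.0445, 0.0445, 0.8945, 0.0164]

exp(z) = [1, 1, 20.09, 0.3679]
Sum = 22.45
p = [0.0445, 0.0445, 0.8945, 0.0164]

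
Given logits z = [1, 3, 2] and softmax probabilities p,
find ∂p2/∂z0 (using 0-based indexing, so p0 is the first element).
∂p2/∂z0 = -0.02203

p = softmax(z) = [0.09003, 0.6652, 0.2447]
p2 = 0.2447, p0 = 0.09003

∂p2/∂z0 = -p2 × p0 = -0.2447 × 0.09003 = -0.02203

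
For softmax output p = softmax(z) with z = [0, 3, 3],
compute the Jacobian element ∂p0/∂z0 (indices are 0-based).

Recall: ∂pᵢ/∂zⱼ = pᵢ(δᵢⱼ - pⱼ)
∂p0/∂z0 = 0.0237

p = softmax(z) = [0.02429, 0.4879, 0.4879]
p0 = 0.02429

∂p0/∂z0 = p0(1 - p0) = 0.02429 × (1 - 0.02429) = 0.0237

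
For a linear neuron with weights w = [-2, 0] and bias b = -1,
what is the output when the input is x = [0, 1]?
y = -1

y = (-2)(0) + (0)(1) + -1 = -1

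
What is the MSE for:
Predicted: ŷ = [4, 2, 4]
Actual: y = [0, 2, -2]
MSE = 17.33

MSE = (1/3)((4-0)² + (2-2)² + (4--2)²) = (1/3)(16 + 0 + 36) = 17.33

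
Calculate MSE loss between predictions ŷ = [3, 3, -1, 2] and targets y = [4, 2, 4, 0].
MSE = 7.75

MSE = (1/4)((3-4)² + (3-2)² + (-1-4)² + (2-0)²) = (1/4)(1 + 1 + 25 + 4) = 7.75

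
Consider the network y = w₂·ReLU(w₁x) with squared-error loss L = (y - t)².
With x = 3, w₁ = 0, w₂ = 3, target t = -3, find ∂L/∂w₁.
∂L/∂w₁ = 0

Forward pass:
z = w₁x = 0×3 = 0
h = ReLU(0) = 0
y = w₂h = 3×0 = 0

Backward pass:
∂L/∂y = 2(y - t) = 2(0 - -3) = 6
∂y/∂h = w₂ = 3
∂h/∂z = 0 (ReLU derivative)
∂z/∂w₁ = x = 3

∂L/∂w₁ = 6 × 3 × 0 × 3 = 0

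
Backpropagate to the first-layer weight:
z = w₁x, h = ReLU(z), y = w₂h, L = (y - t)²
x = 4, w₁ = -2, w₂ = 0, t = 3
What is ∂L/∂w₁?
∂L/∂w₁ = 0

Forward pass:
z = w₁x = -2×4 = -8
h = ReLU(-8) = 0
y = w₂h = 0×0 = 0

Backward pass:
∂L/∂y = 2(y - t) = 2(0 - 3) = -6
∂y/∂h = w₂ = 0
∂h/∂z = 0 (ReLU derivative)
∂z/∂w₁ = x = 4

∂L/∂w₁ = -6 × 0 × 0 × 4 = 0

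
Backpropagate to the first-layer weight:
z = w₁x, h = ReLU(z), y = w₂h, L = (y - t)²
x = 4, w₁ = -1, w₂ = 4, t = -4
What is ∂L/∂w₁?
∂L/∂w₁ = 0

Forward pass:
z = w₁x = -1×4 = -4
h = ReLU(-4) = 0
y = w₂h = 4×0 = 0

Backward pass:
∂L/∂y = 2(y - t) = 2(0 - -4) = 8
∂y/∂h = w₂ = 4
∂h/∂z = 0 (ReLU derivative)
∂z/∂w₁ = x = 4

∂L/∂w₁ = 8 × 4 × 0 × 4 = 0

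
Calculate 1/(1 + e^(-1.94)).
0.8744

sigmoid(1.94) = 1/(1 + e^(-1.94)) = 1/(1 + 0.1437) = 0.8744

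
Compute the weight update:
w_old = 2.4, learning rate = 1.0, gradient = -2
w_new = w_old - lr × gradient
w_new = 4.4

w_new = w - η·∂L/∂w = 2.4 - 1.0×(-2) = 2.4 - (-2) = 4.4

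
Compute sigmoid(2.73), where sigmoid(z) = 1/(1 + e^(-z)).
0.9388

sigmoid(2.73) = 1/(1 + e^(-2.73)) = 1/(1 + 0.06522) = 0.9388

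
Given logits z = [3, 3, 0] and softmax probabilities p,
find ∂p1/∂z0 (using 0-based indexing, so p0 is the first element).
∂p1/∂z0 = -0.238

p = softmax(z) = [0.4879, 0.4879, 0.02429]
p1 = 0.4879, p0 = 0.4879

∂p1/∂z0 = -p1 × p0 = -0.4879 × 0.4879 = -0.238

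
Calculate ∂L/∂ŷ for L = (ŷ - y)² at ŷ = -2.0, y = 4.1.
∂L/∂ŷ = -12.2

∂L/∂ŷ = 2(ŷ - y) = 2(-2.0 - 4.1) = 2(-6.1) = -12.2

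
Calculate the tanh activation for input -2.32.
-0.9809

tanh(-2.32) = (e^(-2.32) - e^(2.32))/(e^(-2.32) + e^(2.32)) = -0.9809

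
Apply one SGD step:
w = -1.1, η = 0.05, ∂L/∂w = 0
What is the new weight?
w_new = -1.1

w_new = w - η·∂L/∂w = -1.1 - 0.05×(0) = -1.1 - (0) = -1.1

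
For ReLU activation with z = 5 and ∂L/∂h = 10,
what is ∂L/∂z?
∂L/∂z = 10

h = ReLU(5) = 5
Since z > 0: ∂h/∂z = 1
∂L/∂z = ∂L/∂h · ∂h/∂z = 10 × 1 = 10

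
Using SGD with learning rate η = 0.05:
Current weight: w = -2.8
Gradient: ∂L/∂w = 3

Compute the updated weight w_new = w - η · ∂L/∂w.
w_new = -2.95

w_new = w - η·∂L/∂w = -2.8 - 0.05×(3) = -2.8 - (0.15) = -2.95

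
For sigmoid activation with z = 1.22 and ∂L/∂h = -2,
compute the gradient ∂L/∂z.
∂L/∂z = -0.352

σ(1.22) = 0.7721
σ'(1.22) = σ(1.22)(1 - σ(1.22)) = 0.7721 × 0.2279 = 0.176
∂L/∂z = ∂L/∂h · σ'(z) = -2 × 0.176 = -0.352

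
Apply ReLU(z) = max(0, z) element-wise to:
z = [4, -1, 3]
h = [4, 0, 3]

ReLU applied element-wise: max(0,4)=4, max(0,-1)=0, max(0,3)=3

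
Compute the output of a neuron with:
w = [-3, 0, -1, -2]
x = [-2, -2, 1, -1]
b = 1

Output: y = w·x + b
y = 8

y = (-3)(-2) + (0)(-2) + (-1)(1) + (-2)(-1) + 1 = 8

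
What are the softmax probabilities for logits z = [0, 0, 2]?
p = [0.1065, 0.1065, 0.787]

exp(z) = [1, 1, 7.389]
Sum = 9.389
p = [0.1065, 0.1065, 0.787]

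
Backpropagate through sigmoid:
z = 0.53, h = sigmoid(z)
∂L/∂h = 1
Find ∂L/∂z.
∂L/∂z = 0.2332

σ(0.53) = 0.6295
σ'(0.53) = σ(0.53)(1 - σ(0.53)) = 0.6295 × 0.3705 = 0.2332
∂L/∂z = ∂L/∂h · σ'(z) = 1 × 0.2332 = 0.2332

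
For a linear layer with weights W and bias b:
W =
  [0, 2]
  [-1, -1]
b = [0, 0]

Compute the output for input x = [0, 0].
y = [0, 0]

Wx = [0×0 + 2×0, -1×0 + -1×0]
   = [0, 0]
y = Wx + b = [0 + 0, 0 + 0] = [0, 0]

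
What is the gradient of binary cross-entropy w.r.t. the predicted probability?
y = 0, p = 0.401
∂L/∂p = 1.669

∂L/∂p = -y/p + (1-y)/(1-p) = 0 + 1/0.599 = 1.669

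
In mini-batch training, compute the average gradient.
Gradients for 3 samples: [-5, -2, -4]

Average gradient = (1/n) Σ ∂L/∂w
Average gradient = -3.667

Average = (1/3)(-5 + -2 + -4) = -11/3 = -3.667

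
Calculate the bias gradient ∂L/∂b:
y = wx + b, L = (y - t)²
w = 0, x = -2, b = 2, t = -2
∂L/∂b = 8

y = wx + b = (0)(-2) + 2 = 2
∂L/∂y = 2(y - t) = 2(2 - -2) = 8
∂y/∂b = 1
∂L/∂b = ∂L/∂y · ∂y/∂b = 8 × 1 = 8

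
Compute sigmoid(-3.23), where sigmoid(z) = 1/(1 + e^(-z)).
0.03805

sigmoid(-3.23) = 1/(1 + e^(3.23)) = 1/(1 + 25.28) = 0.03805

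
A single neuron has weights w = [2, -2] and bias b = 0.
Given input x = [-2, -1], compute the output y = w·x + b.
y = -2

y = (2)(-2) + (-2)(-1) + 0 = -2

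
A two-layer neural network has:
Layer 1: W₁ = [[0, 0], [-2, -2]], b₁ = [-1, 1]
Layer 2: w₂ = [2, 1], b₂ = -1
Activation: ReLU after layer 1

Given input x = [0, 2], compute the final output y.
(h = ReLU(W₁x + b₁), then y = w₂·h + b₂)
y = -1

Layer 1 pre-activation: z₁ = [-1, -3]
After ReLU: h = [0, 0]
Layer 2 output: y = 2×0 + 1×0 + -1 = -1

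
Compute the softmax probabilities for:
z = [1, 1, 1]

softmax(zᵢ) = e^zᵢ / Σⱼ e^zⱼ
p = [0.3333, 0.3333, 0.3333]

exp(z) = [2.718, 2.718, 2.718]
Sum = 8.155
p = [0.3333, 0.3333, 0.3333]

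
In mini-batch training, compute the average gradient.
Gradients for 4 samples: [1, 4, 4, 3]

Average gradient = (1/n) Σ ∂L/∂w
Average gradient = 3

Average = (1/4)(1 + 4 + 4 + 3) = 12/4 = 3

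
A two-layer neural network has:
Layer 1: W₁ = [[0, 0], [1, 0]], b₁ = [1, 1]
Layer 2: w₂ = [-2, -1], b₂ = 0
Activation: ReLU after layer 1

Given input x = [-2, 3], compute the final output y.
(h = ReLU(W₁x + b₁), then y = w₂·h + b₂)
y = -2

Layer 1 pre-activation: z₁ = [1, -1]
After ReLU: h = [1, 0]
Layer 2 output: y = -2×1 + -1×0 + 0 = -2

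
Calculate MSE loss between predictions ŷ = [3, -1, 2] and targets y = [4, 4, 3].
MSE = 9

MSE = (1/3)((3-4)² + (-1-4)² + (2-3)²) = (1/3)(1 + 25 + 1) = 9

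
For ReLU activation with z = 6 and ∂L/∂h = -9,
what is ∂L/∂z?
∂L/∂z = -9

h = ReLU(6) = 6
Since z > 0: ∂h/∂z = 1
∂L/∂z = ∂L/∂h · ∂h/∂z = -9 × 1 = -9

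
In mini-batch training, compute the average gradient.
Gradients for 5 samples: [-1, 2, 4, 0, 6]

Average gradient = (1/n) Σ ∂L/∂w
Average gradient = 2.2

Average = (1/5)(-1 + 2 + 4 + 0 + 6) = 11/5 = 2.2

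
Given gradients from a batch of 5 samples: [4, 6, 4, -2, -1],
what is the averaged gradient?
Average gradient = 2.2

Average = (1/5)(4 + 6 + 4 + -2 + -1) = 11/5 = 2.2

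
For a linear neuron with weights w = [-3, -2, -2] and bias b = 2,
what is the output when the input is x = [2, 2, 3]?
y = -14

y = (-3)(2) + (-2)(2) + (-2)(3) + 2 = -14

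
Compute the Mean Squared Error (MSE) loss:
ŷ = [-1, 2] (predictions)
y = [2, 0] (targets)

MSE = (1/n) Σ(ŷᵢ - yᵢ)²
MSE = 6.5

MSE = (1/2)((-1-2)² + (2-0)²) = (1/2)(9 + 4) = 6.5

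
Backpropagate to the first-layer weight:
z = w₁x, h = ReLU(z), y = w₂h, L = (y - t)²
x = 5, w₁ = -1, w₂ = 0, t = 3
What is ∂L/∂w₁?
∂L/∂w₁ = 0

Forward pass:
z = w₁x = -1×5 = -5
h = ReLU(-5) = 0
y = w₂h = 0×0 = 0

Backward pass:
∂L/∂y = 2(y - t) = 2(0 - 3) = -6
∂y/∂h = w₂ = 0
∂h/∂z = 0 (ReLU derivative)
∂z/∂w₁ = x = 5

∂L/∂w₁ = -6 × 0 × 0 × 5 = 0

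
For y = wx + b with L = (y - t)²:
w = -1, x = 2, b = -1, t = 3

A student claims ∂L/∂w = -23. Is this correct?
Incorrect

y = (-1)(2) + -1 = -3
∂L/∂y = 2(y - t) = 2(-3 - 3) = -12
∂y/∂w = x = 2
∂L/∂w = -12 × 2 = -24

Claimed value: -23
Incorrect: The correct gradient is -24.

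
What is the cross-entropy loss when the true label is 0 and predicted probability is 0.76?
L = 1.427

L = -0·log(0.76) - 1·log(0.24) = -log(0.24) = 1.427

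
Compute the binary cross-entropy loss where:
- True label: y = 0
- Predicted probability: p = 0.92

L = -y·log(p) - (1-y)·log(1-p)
L = 2.526

L = -0·log(0.92) - 1·log(0.08) = -log(0.08) = 2.526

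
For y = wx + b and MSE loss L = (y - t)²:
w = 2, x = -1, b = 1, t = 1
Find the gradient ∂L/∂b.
∂L/∂b = -4

y = wx + b = (2)(-1) + 1 = -1
∂L/∂y = 2(y - t) = 2(-1 - 1) = -4
∂y/∂b = 1
∂L/∂b = ∂L/∂y · ∂y/∂b = -4 × 1 = -4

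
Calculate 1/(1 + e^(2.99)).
0.04788

sigmoid(-2.99) = 1/(1 + e^(2.99)) = 1/(1 + 19.89) = 0.04788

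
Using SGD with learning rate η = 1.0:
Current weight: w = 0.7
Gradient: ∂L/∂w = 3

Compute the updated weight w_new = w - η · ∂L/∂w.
w_new = -2.3

w_new = w - η·∂L/∂w = 0.7 - 1.0×(3) = 0.7 - (3) = -2.3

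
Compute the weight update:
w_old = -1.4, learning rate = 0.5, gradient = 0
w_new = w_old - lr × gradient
w_new = -1.4

w_new = w - η·∂L/∂w = -1.4 - 0.5×(0) = -1.4 - (0) = -1.4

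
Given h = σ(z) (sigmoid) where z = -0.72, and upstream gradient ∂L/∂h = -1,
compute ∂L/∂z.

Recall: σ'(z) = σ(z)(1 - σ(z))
∂L/∂z = -0.2202

σ(-0.72) = 0.3274
σ'(-0.72) = σ(-0.72)(1 - σ(-0.72)) = 0.3274 × 0.6726 = 0.2202
∂L/∂z = ∂L/∂h · σ'(z) = -1 × 0.2202 = -0.2202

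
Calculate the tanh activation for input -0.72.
-0.6169

tanh(-0.72) = (e^(-0.72) - e^(0.72))/(e^(-0.72) + e^(0.72)) = -0.6169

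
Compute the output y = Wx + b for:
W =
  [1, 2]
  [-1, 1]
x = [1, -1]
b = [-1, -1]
y = [-2, -3]

Wx = [1×1 + 2×-1, -1×1 + 1×-1]
   = [-1, -2]
y = Wx + b = [-1 + -1, -2 + -1] = [-2, -3]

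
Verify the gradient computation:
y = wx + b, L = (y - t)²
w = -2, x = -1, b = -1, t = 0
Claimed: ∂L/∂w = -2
Correct

y = (-2)(-1) + -1 = 1
∂L/∂y = 2(y - t) = 2(1 - 0) = 2
∂y/∂w = x = -1
∂L/∂w = 2 × -1 = -2

Claimed value: -2
Correct: The correct gradient is -2.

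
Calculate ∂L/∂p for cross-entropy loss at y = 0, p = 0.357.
∂L/∂p = 1.555

∂L/∂p = -y/p + (1-y)/(1-p) = 0 + 1/0.643 = 1.555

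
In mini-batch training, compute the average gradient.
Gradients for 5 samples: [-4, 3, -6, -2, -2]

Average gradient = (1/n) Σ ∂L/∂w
Average gradient = -2.2

Average = (1/5)(-4 + 3 + -6 + -2 + -2) = -11/5 = -2.2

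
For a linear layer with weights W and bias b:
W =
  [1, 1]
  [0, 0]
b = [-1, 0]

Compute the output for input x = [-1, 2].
y = [0, 0]

Wx = [1×-1 + 1×2, 0×-1 + 0×2]
   = [1, 0]
y = Wx + b = [1 + -1, 0 + 0] = [0, 0]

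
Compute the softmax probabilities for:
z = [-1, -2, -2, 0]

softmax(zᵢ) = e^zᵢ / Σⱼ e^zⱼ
p = [0.2245, 0.0826, 0.0826, 0.6103]

exp(z) = [0.3679, 0.1353, 0.1353, 1]
Sum = 1.639
p = [0.2245, 0.0826, 0.0826, 0.6103]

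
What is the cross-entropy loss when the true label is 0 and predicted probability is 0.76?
L = 1.427

L = -0·log(0.76) - 1·log(0.24) = -log(0.24) = 1.427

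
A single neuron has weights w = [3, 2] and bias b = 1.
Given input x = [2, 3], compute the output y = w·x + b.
y = 13

y = (3)(2) + (2)(3) + 1 = 13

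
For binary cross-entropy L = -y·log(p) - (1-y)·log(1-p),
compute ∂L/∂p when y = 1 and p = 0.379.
∂L/∂p = -2.639

∂L/∂p = -y/p + (1-y)/(1-p) = -1/0.379 + 0 = -2.639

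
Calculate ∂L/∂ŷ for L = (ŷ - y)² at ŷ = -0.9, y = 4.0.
∂L/∂ŷ = -9.8

∂L/∂ŷ = 2(ŷ - y) = 2(-0.9 - 4.0) = 2(-4.9) = -9.8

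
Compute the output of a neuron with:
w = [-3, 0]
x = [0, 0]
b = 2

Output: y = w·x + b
y = 2

y = (-3)(0) + (0)(0) + 2 = 2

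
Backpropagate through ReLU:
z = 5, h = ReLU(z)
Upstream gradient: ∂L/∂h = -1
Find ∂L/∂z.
∂L/∂z = -1

h = ReLU(5) = 5
Since z > 0: ∂h/∂z = 1
∂L/∂z = ∂L/∂h · ∂h/∂z = -1 × 1 = -1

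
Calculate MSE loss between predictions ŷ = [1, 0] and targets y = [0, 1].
MSE = 1

MSE = (1/2)((1-0)² + (0-1)²) = (1/2)(1 + 1) = 1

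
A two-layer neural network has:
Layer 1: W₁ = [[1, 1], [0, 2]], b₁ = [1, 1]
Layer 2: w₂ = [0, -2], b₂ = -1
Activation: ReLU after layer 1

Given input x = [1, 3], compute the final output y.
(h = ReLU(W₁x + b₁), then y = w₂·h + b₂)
y = -15

Layer 1 pre-activation: z₁ = [5, 7]
After ReLU: h = [5, 7]
Layer 2 output: y = 0×5 + -2×7 + -1 = -15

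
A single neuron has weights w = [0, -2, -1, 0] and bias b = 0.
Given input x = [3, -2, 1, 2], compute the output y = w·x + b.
y = 3

y = (0)(3) + (-2)(-2) + (-1)(1) + (0)(2) + 0 = 3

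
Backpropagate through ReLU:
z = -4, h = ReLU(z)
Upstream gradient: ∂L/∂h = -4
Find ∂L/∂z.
∂L/∂z = 0

h = ReLU(-4) = 0
Since z < 0: ∂h/∂z = 0
∂L/∂z = ∂L/∂h · ∂h/∂z = -4 × 0 = 0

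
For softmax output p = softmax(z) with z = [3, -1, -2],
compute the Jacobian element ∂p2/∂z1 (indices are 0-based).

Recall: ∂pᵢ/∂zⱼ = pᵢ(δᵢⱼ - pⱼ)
∂p2/∂z1 = -0.0001175

p = softmax(z) = [0.9756, 0.01787, 0.006573]
p2 = 0.006573, p1 = 0.01787

∂p2/∂z1 = -p2 × p1 = -0.006573 × 0.01787 = -0.0001175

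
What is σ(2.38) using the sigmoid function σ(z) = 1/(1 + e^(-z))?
0.9153

sigmoid(2.38) = 1/(1 + e^(-2.38)) = 1/(1 + 0.09255) = 0.9153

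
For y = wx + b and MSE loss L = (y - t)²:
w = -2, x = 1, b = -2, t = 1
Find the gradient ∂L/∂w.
∂L/∂w = -10

y = wx + b = (-2)(1) + -2 = -4
∂L/∂y = 2(y - t) = 2(-4 - 1) = -10
∂y/∂w = x = 1
∂L/∂w = ∂L/∂y · ∂y/∂w = -10 × 1 = -10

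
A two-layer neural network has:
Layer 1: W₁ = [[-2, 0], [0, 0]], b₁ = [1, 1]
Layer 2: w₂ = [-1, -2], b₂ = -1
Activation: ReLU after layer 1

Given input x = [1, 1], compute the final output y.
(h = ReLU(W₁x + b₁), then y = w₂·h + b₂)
y = -3

Layer 1 pre-activation: z₁ = [-1, 1]
After ReLU: h = [0, 1]
Layer 2 output: y = -1×0 + -2×1 + -1 = -3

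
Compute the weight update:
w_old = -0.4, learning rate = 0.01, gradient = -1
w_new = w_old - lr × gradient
w_new = -0.39

w_new = w - η·∂L/∂w = -0.4 - 0.01×(-1) = -0.4 - (-0.01) = -0.39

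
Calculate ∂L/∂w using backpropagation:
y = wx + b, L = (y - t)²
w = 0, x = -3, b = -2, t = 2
∂L/∂w = 24

y = wx + b = (0)(-3) + -2 = -2
∂L/∂y = 2(y - t) = 2(-2 - 2) = -8
∂y/∂w = x = -3
∂L/∂w = ∂L/∂y · ∂y/∂w = -8 × -3 = 24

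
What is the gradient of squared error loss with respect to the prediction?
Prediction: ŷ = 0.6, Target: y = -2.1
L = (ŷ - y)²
∂L/∂ŷ = 5.4

∂L/∂ŷ = 2(ŷ - y) = 2(0.6 - -2.1) = 2(2.7) = 5.4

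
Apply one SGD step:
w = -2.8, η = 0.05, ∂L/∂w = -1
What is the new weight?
w_new = -2.75

w_new = w - η·∂L/∂w = -2.8 - 0.05×(-1) = -2.8 - (-0.05) = -2.75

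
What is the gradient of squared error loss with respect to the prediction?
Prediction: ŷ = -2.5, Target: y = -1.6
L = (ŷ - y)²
∂L/∂ŷ = -1.8

∂L/∂ŷ = 2(ŷ - y) = 2(-2.5 - -1.6) = 2(-0.9) = -1.8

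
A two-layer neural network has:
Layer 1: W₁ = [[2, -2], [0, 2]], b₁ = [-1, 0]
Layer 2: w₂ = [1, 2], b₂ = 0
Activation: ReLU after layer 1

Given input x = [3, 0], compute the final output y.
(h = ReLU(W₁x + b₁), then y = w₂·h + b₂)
y = 5

Layer 1 pre-activation: z₁ = [5, 0]
After ReLU: h = [5, 0]
Layer 2 output: y = 1×5 + 2×0 + 0 = 5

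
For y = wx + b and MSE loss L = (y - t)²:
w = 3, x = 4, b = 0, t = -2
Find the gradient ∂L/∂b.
∂L/∂b = 28

y = wx + b = (3)(4) + 0 = 12
∂L/∂y = 2(y - t) = 2(12 - -2) = 28
∂y/∂b = 1
∂L/∂b = ∂L/∂y · ∂y/∂b = 28 × 1 = 28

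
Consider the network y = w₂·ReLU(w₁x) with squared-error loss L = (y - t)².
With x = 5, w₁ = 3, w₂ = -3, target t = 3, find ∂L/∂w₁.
∂L/∂w₁ = 1440

Forward pass:
z = w₁x = 3×5 = 15
h = ReLU(15) = 15
y = w₂h = -3×15 = -45

Backward pass:
∂L/∂y = 2(y - t) = 2(-45 - 3) = -96
∂y/∂h = w₂ = -3
∂h/∂z = 1 (ReLU derivative)
∂z/∂w₁ = x = 5

∂L/∂w₁ = -96 × -3 × 1 × 5 = 1440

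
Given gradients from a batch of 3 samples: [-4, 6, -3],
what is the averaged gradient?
Average gradient = -0.3333

Average = (1/3)(-4 + 6 + -3) = -1/3 = -0.3333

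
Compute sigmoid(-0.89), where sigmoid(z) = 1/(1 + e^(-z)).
0.2911

sigmoid(-0.89) = 1/(1 + e^(0.89)) = 1/(1 + 2.435) = 0.2911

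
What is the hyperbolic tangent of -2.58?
-0.9886

tanh(-2.58) = (e^(-2.58) - e^(2.58))/(e^(-2.58) + e^(2.58)) = -0.9886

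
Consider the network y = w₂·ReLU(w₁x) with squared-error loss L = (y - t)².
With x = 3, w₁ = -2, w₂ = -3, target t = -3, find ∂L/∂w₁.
∂L/∂w₁ = 0

Forward pass:
z = w₁x = -2×3 = -6
h = ReLU(-6) = 0
y = w₂h = -3×0 = 0

Backward pass:
∂L/∂y = 2(y - t) = 2(0 - -3) = 6
∂y/∂h = w₂ = -3
∂h/∂z = 0 (ReLU derivative)
∂z/∂w₁ = x = 3

∂L/∂w₁ = 6 × -3 × 0 × 3 = 0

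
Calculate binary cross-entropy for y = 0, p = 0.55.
L = 0.7985

L = -0·log(0.55) - 1·log(0.45) = -log(0.45) = 0.7985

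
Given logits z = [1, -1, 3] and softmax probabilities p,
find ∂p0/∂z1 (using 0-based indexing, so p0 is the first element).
∂p0/∂z1 = -0.001862

p = softmax(z) = [0.1173, 0.01588, 0.8668]
p0 = 0.1173, p1 = 0.01588

∂p0/∂z1 = -p0 × p1 = -0.1173 × 0.01588 = -0.001862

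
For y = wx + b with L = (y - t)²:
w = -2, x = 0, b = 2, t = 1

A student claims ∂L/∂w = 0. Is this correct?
Correct

y = (-2)(0) + 2 = 2
∂L/∂y = 2(y - t) = 2(2 - 1) = 2
∂y/∂w = x = 0
∂L/∂w = 2 × 0 = 0

Claimed value: 0
Correct: The correct gradient is 0.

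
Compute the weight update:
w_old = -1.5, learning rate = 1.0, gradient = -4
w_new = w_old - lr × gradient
w_new = 2.5

w_new = w - η·∂L/∂w = -1.5 - 1.0×(-4) = -1.5 - (-4) = 2.5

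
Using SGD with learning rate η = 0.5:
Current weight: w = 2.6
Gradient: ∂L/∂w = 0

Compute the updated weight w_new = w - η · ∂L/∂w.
w_new = 2.6

w_new = w - η·∂L/∂w = 2.6 - 0.5×(0) = 2.6 - (0) = 2.6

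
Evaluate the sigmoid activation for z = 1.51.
0.8191

sigmoid(1.51) = 1/(1 + e^(-1.51)) = 1/(1 + 0.2209) = 0.8191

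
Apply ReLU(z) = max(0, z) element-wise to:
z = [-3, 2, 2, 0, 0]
h = [0, 2, 2, 0, 0]

ReLU applied element-wise: max(0,-3)=0, max(0,2)=2, max(0,2)=2, max(0,0)=0, max(0,0)=0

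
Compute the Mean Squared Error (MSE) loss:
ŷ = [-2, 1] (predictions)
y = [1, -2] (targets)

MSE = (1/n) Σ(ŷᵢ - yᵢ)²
MSE = 9

MSE = (1/2)((-2-1)² + (1--2)²) = (1/2)(9 + 9) = 9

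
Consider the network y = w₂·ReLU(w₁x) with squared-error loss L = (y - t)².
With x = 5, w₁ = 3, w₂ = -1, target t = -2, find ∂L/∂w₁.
∂L/∂w₁ = 130

Forward pass:
z = w₁x = 3×5 = 15
h = ReLU(15) = 15
y = w₂h = -1×15 = -15

Backward pass:
∂L/∂y = 2(y - t) = 2(-15 - -2) = -26
∂y/∂h = w₂ = -1
∂h/∂z = 1 (ReLU derivative)
∂z/∂w₁ = x = 5

∂L/∂w₁ = -26 × -1 × 1 × 5 = 130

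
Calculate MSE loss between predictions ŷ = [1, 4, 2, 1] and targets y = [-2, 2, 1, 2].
MSE = 3.75

MSE = (1/4)((1--2)² + (4-2)² + (2-1)² + (1-2)²) = (1/4)(9 + 4 + 1 + 1) = 3.75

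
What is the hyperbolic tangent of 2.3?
0.9801

tanh(2.3) = (e^(2.3) - e^(-2.3))/(e^(2.3) + e^(-2.3)) = 0.9801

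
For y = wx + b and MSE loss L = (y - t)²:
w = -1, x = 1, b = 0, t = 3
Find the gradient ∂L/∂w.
∂L/∂w = -8

y = wx + b = (-1)(1) + 0 = -1
∂L/∂y = 2(y - t) = 2(-1 - 3) = -8
∂y/∂w = x = 1
∂L/∂w = ∂L/∂y · ∂y/∂w = -8 × 1 = -8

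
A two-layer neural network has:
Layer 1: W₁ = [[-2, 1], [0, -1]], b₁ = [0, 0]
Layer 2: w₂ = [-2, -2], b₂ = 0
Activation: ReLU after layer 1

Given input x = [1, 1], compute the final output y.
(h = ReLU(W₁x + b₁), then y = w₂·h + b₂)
y = 0

Layer 1 pre-activation: z₁ = [-1, -1]
After ReLU: h = [0, 0]
Layer 2 output: y = -2×0 + -2×0 + 0 = 0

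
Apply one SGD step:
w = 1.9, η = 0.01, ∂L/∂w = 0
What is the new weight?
w_new = 1.9

w_new = w - η·∂L/∂w = 1.9 - 0.01×(0) = 1.9 - (0) = 1.9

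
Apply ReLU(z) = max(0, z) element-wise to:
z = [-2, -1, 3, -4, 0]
h = [0, 0, 3, 0, 0]

ReLU applied element-wise: max(0,-2)=0, max(0,-1)=0, max(0,3)=3, max(0,-4)=0, max(0,0)=0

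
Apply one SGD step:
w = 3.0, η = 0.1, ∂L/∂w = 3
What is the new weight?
w_new = 2.7

w_new = w - η·∂L/∂w = 3.0 - 0.1×(3) = 3.0 - (0.3) = 2.7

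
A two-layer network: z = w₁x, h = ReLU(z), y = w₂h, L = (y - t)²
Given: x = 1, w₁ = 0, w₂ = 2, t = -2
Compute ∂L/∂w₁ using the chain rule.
∂L/∂w₁ = 0

Forward pass:
z = w₁x = 0×1 = 0
h = ReLU(0) = 0
y = w₂h = 2×0 = 0

Backward pass:
∂L/∂y = 2(y - t) = 2(0 - -2) = 4
∂y/∂h = w₂ = 2
∂h/∂z = 0 (ReLU derivative)
∂z/∂w₁ = x = 1

∂L/∂w₁ = 4 × 2 × 0 × 1 = 0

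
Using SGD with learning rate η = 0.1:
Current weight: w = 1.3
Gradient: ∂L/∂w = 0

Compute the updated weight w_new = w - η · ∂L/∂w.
w_new = 1.3

w_new = w - η·∂L/∂w = 1.3 - 0.1×(0) = 1.3 - (0) = 1.3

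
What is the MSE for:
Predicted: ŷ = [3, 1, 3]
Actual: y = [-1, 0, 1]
MSE = 7

MSE = (1/3)((3--1)² + (1-0)² + (3-1)²) = (1/3)(16 + 1 + 4) = 7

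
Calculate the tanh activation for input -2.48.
-0.9861

tanh(-2.48) = (e^(-2.48) - e^(2.48))/(e^(-2.48) + e^(2.48)) = -0.9861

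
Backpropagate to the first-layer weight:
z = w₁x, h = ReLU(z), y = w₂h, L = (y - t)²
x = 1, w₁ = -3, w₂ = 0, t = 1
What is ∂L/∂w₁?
∂L/∂w₁ = 0

Forward pass:
z = w₁x = -3×1 = -3
h = ReLU(-3) = 0
y = w₂h = 0×0 = 0

Backward pass:
∂L/∂y = 2(y - t) = 2(0 - 1) = -2
∂y/∂h = w₂ = 0
∂h/∂z = 0 (ReLU derivative)
∂z/∂w₁ = x = 1

∂L/∂w₁ = -2 × 0 × 0 × 1 = 0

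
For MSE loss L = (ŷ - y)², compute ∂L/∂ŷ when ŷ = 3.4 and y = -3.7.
∂L/∂ŷ = 14.2

∂L/∂ŷ = 2(ŷ - y) = 2(3.4 - -3.7) = 2(7.1) = 14.2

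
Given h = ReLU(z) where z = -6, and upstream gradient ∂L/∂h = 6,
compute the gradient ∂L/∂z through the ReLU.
∂L/∂z = 0

h = ReLU(-6) = 0
Since z < 0: ∂h/∂z = 0
∂L/∂z = ∂L/∂h · ∂h/∂z = 6 × 0 = 0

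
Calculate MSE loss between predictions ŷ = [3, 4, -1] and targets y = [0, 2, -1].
MSE = 4.333

MSE = (1/3)((3-0)² + (4-2)² + (-1--1)²) = (1/3)(9 + 4 + 0) = 4.333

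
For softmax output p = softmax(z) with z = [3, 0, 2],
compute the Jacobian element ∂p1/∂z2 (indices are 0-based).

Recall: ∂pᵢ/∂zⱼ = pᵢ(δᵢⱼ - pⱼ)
∂p1/∂z2 = -0.009113

p = softmax(z) = [0.7054, 0.03512, 0.2595]
p1 = 0.03512, p2 = 0.2595

∂p1/∂z2 = -p1 × p2 = -0.03512 × 0.2595 = -0.009113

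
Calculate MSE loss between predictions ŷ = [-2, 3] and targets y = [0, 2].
MSE = 2.5

MSE = (1/2)((-2-0)² + (3-2)²) = (1/2)(4 + 1) = 2.5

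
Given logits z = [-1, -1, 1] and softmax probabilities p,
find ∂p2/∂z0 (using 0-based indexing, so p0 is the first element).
∂p2/∂z0 = -0.08382

p = softmax(z) = [0.1065, 0.1065, 0.787]
p2 = 0.787, p0 = 0.1065

∂p2/∂z0 = -p2 × p0 = -0.787 × 0.1065 = -0.08382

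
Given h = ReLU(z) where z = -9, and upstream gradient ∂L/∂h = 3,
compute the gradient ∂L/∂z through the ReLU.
∂L/∂z = 0

h = ReLU(-9) = 0
Since z < 0: ∂h/∂z = 0
∂L/∂z = ∂L/∂h · ∂h/∂z = 3 × 0 = 0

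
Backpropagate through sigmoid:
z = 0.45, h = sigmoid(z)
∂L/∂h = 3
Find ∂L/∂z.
∂L/∂z = 0.7133

σ(0.45) = 0.6106
σ'(0.45) = σ(0.45)(1 - σ(0.45)) = 0.6106 × 0.3894 = 0.2378
∂L/∂z = ∂L/∂h · σ'(z) = 3 × 0.2378 = 0.7133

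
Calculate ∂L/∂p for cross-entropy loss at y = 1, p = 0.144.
∂L/∂p = -6.944

∂L/∂p = -y/p + (1-y)/(1-p) = -1/0.144 + 0 = -6.944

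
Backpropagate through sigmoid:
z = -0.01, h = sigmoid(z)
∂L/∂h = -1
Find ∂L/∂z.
∂L/∂z = -0.25

σ(-0.01) = 0.4975
σ'(-0.01) = σ(-0.01)(1 - σ(-0.01)) = 0.4975 × 0.5025 = 0.25
∂L/∂z = ∂L/∂h · σ'(z) = -1 × 0.25 = -0.25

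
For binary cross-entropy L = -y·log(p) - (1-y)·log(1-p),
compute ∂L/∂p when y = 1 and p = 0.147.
∂L/∂p = -6.803

∂L/∂p = -y/p + (1-y)/(1-p) = -1/0.147 + 0 = -6.803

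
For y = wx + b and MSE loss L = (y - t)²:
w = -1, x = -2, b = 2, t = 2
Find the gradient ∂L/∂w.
∂L/∂w = -8

y = wx + b = (-1)(-2) + 2 = 4
∂L/∂y = 2(y - t) = 2(4 - 2) = 4
∂y/∂w = x = -2
∂L/∂w = ∂L/∂y · ∂y/∂w = 4 × -2 = -8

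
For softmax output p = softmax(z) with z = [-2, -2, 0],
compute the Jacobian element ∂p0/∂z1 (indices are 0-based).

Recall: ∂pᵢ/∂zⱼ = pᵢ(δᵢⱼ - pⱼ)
∂p0/∂z1 = -0.01134

p = softmax(z) = [0.1065, 0.1065, 0.787]
p0 = 0.1065, p1 = 0.1065

∂p0/∂z1 = -p0 × p1 = -0.1065 × 0.1065 = -0.01134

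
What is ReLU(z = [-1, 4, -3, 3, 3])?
h = [0, 4, 0, 3, 3]

ReLU applied element-wise: max(0,-1)=0, max(0,4)=4, max(0,-3)=0, max(0,3)=3, max(0,3)=3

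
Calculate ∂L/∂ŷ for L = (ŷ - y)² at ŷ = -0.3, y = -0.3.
∂L/∂ŷ = 0.0

∂L/∂ŷ = 2(ŷ - y) = 2(-0.3 - -0.3) = 2(0.0) = 0.0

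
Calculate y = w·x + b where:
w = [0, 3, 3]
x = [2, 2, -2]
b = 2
y = 2

y = (0)(2) + (3)(2) + (3)(-2) + 2 = 2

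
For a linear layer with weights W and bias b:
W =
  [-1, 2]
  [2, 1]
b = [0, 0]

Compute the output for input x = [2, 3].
y = [4, 7]

Wx = [-1×2 + 2×3, 2×2 + 1×3]
   = [4, 7]
y = Wx + b = [4 + 0, 7 + 0] = [4, 7]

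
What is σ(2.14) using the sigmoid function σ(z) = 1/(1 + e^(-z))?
0.8947

sigmoid(2.14) = 1/(1 + e^(-2.14)) = 1/(1 + 0.1177) = 0.8947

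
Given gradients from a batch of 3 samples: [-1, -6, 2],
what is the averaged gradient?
Average gradient = -1.667

Average = (1/3)(-1 + -6 + 2) = -5/3 = -1.667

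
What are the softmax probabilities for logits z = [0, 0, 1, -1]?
p = [0.1966, 0.1966, 0.5344, 0.0723]

exp(z) = [1, 1, 2.718, 0.3679]
Sum = 5.086
p = [0.1966, 0.1966, 0.5344, 0.0723]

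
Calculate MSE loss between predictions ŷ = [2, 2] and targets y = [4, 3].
MSE = 2.5

MSE = (1/2)((2-4)² + (2-3)²) = (1/2)(4 + 1) = 2.5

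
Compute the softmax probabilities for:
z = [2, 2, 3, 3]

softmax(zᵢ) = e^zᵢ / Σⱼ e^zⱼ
p = [0.1345, 0.1345, 0.3655, 0.3655]

exp(z) = [7.389, 7.389, 20.09, 20.09]
Sum = 54.95
p = [0.1345, 0.1345, 0.3655, 0.3655]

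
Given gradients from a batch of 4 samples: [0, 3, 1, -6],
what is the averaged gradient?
Average gradient = -0.5

Average = (1/4)(0 + 3 + 1 + -6) = -2/4 = -0.5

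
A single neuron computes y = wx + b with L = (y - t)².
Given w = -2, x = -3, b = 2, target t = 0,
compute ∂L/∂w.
∂L/∂w = -48

y = wx + b = (-2)(-3) + 2 = 8
∂L/∂y = 2(y - t) = 2(8 - 0) = 16
∂y/∂w = x = -3
∂L/∂w = ∂L/∂y · ∂y/∂w = 16 × -3 = -48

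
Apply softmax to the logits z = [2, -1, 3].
p = [0.2654, 0.0132, 0.7214]

exp(z) = [7.389, 0.3679, 20.09]
Sum = 27.84
p = [0.2654, 0.0132, 0.7214]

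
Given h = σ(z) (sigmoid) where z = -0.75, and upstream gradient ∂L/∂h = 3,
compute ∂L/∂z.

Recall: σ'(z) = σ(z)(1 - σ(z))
∂L/∂z = 0.6537

σ(-0.75) = 0.3208
σ'(-0.75) = σ(-0.75)(1 - σ(-0.75)) = 0.3208 × 0.6792 = 0.2179
∂L/∂z = ∂L/∂h · σ'(z) = 3 × 0.2179 = 0.6537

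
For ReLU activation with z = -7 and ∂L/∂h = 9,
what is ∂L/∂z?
∂L/∂z = 0

h = ReLU(-7) = 0
Since z < 0: ∂h/∂z = 0
∂L/∂z = ∂L/∂h · ∂h/∂z = 9 × 0 = 0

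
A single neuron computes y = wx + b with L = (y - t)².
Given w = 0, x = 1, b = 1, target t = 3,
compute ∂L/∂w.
∂L/∂w = -4

y = wx + b = (0)(1) + 1 = 1
∂L/∂y = 2(y - t) = 2(1 - 3) = -4
∂y/∂w = x = 1
∂L/∂w = ∂L/∂y · ∂y/∂w = -4 × 1 = -4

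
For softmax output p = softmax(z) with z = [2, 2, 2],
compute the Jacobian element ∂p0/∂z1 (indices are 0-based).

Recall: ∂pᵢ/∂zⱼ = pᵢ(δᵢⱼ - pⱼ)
∂p0/∂z1 = -0.1111

p = softmax(z) = [0.3333, 0.3333, 0.3333]
p0 = 0.3333, p1 = 0.3333

∂p0/∂z1 = -p0 × p1 = -0.3333 × 0.3333 = -0.1111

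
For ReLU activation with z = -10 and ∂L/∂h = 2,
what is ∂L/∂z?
∂L/∂z = 0

h = ReLU(-10) = 0
Since z < 0: ∂h/∂z = 0
∂L/∂z = ∂L/∂h · ∂h/∂z = 2 × 0 = 0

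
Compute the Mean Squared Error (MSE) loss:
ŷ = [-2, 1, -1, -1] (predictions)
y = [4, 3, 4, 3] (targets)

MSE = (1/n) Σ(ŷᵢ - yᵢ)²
MSE = 20.25

MSE = (1/4)((-2-4)² + (1-3)² + (-1-4)² + (-1-3)²) = (1/4)(36 + 4 + 25 + 16) = 20.25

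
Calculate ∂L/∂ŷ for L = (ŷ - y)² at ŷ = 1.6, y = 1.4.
∂L/∂ŷ = 0.4

∂L/∂ŷ = 2(ŷ - y) = 2(1.6 - 1.4) = 2(0.2) = 0.4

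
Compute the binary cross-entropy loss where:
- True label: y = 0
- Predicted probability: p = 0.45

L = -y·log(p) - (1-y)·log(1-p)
L = 0.5978

L = -0·log(0.45) - 1·log(0.55) = -log(0.55) = 0.5978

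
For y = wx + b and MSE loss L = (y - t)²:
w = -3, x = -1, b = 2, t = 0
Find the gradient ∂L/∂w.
∂L/∂w = -10

y = wx + b = (-3)(-1) + 2 = 5
∂L/∂y = 2(y - t) = 2(5 - 0) = 10
∂y/∂w = x = -1
∂L/∂w = ∂L/∂y · ∂y/∂w = 10 × -1 = -10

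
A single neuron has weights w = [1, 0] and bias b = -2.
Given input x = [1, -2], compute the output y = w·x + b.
y = -1

y = (1)(1) + (0)(-2) + -2 = -1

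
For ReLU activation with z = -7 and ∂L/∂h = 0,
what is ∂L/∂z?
∂L/∂z = 0

h = ReLU(-7) = 0
Since z < 0: ∂h/∂z = 0
∂L/∂z = ∂L/∂h · ∂h/∂z = 0 × 0 = 0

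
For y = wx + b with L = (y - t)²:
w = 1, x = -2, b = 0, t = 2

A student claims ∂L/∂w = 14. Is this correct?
Incorrect

y = (1)(-2) + 0 = -2
∂L/∂y = 2(y - t) = 2(-2 - 2) = -8
∂y/∂w = x = -2
∂L/∂w = -8 × -2 = 16

Claimed value: 14
Incorrect: The correct gradient is 16.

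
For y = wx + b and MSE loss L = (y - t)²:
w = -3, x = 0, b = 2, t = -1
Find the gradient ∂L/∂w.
∂L/∂w = 0

y = wx + b = (-3)(0) + 2 = 2
∂L/∂y = 2(y - t) = 2(2 - -1) = 6
∂y/∂w = x = 0
∂L/∂w = ∂L/∂y · ∂y/∂w = 6 × 0 = 0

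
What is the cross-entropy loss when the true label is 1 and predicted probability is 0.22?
L = 1.514

L = -1·log(0.22) - 0·log(0.78) = -log(0.22) = 1.514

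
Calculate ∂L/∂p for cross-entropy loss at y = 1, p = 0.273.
∂L/∂p = -3.663

∂L/∂p = -y/p + (1-y)/(1-p) = -1/0.273 + 0 = -3.663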